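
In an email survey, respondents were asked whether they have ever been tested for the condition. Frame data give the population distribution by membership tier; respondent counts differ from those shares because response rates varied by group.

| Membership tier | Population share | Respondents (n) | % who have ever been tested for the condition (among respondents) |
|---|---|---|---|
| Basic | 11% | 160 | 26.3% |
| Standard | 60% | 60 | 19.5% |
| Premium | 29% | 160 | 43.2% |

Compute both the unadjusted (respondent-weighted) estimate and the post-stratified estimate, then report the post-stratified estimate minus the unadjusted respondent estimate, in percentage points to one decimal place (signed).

Naive respondent-only estimate (weights = respondent counts):
  (160/380)×26.3 + (60/380)×19.5 + (160/380)×43.2 = 32.3421%
Reweighting by population membership tier shares:
  0.11×26.3 + 0.6×19.5 + 0.29×43.2 = 27.121%
Difference = 27.121 − 32.3421 = -5.2211 pp.

-5.2 percentage points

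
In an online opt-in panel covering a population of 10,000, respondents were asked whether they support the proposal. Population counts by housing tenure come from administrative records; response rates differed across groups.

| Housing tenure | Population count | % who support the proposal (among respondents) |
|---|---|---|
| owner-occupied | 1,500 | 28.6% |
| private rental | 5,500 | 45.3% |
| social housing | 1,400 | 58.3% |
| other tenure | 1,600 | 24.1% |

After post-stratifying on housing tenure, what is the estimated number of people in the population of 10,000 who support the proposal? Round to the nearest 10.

Apply each group's respondent rate to its population count:
  owner-occupied: 1,500 × 28.6% = 429
  private rental: 5,500 × 45.3% = 2491.5
  social housing: 1,400 × 58.3% = 816.2
  other tenure: 1,600 × 24.1% = 385.6
Estimated total = 4122.3 → 4,120.

4,120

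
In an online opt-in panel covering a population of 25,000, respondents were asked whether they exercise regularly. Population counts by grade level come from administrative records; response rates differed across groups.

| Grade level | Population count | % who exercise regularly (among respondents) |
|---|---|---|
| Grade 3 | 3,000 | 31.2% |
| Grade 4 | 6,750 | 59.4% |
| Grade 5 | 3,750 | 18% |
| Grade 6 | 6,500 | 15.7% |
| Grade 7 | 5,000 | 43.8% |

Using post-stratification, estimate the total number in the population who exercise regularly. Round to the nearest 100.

Each cell contributes its population count × the respondent rate:
  Grade 3: 3,000 × 31.2% = 936
  Grade 4: 6,750 × 59.4% = 4009.5
  Grade 5: 3,750 × 18% = 675
  Grade 6: 6,500 × 15.7% = 1020.5
  Grade 7: 5,000 × 43.8% = 2190
Estimated total = 8831 → 8,800.

8,800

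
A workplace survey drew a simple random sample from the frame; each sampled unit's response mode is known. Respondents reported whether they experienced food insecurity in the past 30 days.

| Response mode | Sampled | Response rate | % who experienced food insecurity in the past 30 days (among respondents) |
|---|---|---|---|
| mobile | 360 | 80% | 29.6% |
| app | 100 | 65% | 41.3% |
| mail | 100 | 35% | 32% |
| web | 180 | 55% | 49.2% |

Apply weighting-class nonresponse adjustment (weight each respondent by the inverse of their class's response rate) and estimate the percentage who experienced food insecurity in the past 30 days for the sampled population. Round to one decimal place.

Weighting each respondent by the inverse class response rate inflates each class back to its sampled size, so the class weight is n_sampled:
  mobile: 360 × 29.6 = 10,656
  app: 100 × 41.3 = 4130
  mail: 100 × 32 = 3200
  web: 180 × 49.2 = 8856
Adjusted estimate = 26,842 / 740 = 36.273 → 36.3%.

36.3%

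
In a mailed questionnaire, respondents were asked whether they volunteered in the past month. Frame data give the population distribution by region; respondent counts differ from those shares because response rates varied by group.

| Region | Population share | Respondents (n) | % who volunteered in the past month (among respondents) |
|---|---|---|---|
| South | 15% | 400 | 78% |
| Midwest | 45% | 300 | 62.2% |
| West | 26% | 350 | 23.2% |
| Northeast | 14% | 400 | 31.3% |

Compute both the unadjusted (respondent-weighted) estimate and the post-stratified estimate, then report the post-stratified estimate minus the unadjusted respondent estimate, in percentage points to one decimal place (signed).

Naive respondent-only estimate (weights = respondent counts):
  (400/1450)×78 + (300/1450)×62.2 + (350/1450)×23.2 + (400/1450)×31.3 = 48.6207%
Post-stratified estimate weights by population shares:
  0.15×78 + 0.45×62.2 + 0.26×23.2 + 0.14×31.3 = 50.104%
Difference = 50.104 − 48.6207 = 1.4833 pp.

+1.5 percentage points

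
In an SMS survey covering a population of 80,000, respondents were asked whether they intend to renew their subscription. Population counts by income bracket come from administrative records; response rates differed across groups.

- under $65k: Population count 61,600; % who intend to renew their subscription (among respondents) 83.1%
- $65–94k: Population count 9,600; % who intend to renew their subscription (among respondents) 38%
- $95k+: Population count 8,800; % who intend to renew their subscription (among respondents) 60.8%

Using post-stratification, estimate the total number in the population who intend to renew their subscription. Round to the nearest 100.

Each cell contributes its population count × the respondent rate:
  under $65k: 61,600 × 83.1% = 51189.6
  $65–94k: 9,600 × 38% = 3648
  $95k+: 8,800 × 60.8% = 5350.4
Estimated total = 60,188 → 60,200.

60,200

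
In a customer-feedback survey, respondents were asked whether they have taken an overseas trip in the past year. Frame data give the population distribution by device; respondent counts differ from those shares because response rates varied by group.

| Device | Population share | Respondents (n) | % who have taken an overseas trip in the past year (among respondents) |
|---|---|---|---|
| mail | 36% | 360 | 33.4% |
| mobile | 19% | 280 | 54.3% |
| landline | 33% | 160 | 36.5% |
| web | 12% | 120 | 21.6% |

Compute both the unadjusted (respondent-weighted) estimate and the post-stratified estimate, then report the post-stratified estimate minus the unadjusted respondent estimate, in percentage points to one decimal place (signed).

-1.8 percentage points

Without adjustment, the pooled respondent share is:
  (360/920)×33.4 + (280/920)×54.3 + (160/920)×36.5 + (120/920)×21.6 = 38.7609%
Post-stratified estimate weights by population shares:
  0.36×33.4 + 0.19×54.3 + 0.33×36.5 + 0.12×21.6 = 36.978%
Difference = 36.978 − 38.7609 = -1.7829 pp.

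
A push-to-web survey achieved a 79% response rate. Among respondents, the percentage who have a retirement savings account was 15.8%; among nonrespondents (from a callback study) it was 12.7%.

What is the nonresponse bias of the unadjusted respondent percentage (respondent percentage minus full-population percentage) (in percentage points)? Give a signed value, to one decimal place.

+0.7 percentage points

Nonresponse fraction = 1 − 0.79 = 0.21.
Bias = (nonresponse fraction) × (respondent percentage − nonrespondent percentage)
     = 0.21 × (15.8 − 12.7) = 0.21 × 3.1 = 0.651.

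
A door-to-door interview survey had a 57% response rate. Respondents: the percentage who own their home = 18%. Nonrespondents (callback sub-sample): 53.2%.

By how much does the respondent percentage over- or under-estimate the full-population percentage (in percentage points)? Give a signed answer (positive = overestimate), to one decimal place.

-15.1 percentage points

Nonresponse fraction = 1 − 0.57 = 0.43.
Bias = (nonresponse fraction) × (respondent percentage − nonrespondent percentage)
     = 0.43 × (18 − 53.2) = 0.43 × -35.2 = -15.136.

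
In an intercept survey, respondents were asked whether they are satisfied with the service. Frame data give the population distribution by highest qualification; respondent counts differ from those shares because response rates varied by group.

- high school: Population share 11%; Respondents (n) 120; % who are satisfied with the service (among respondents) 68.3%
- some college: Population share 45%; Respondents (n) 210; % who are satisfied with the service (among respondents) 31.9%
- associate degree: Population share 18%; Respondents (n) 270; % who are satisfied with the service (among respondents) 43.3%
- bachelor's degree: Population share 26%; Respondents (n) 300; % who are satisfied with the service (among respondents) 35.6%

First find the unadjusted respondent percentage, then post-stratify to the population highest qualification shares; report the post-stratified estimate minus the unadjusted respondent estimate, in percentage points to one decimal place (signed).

-2.5 percentage points

Naive respondent-only estimate (weights = respondent counts):
  (120/900)×68.3 + (210/900)×31.9 + (270/900)×43.3 + (300/900)×35.6 = 41.4067%
Post-stratified estimate weights by population shares:
  0.11×68.3 + 0.45×31.9 + 0.18×43.3 + 0.26×35.6 = 38.918%
Difference = 38.918 − 41.4067 = -2.4887 pp.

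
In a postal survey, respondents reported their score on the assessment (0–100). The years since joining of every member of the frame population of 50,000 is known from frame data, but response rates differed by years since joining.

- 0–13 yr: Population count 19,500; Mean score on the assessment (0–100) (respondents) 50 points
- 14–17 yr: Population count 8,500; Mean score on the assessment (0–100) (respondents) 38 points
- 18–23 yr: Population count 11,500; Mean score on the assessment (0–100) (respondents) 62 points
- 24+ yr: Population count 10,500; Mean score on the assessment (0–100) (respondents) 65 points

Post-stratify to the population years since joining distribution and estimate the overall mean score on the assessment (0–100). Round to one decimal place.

53.9

Each cell contributes population-share × respondent value:
  0–13 yr: (19,500/50,000) × 50 = 19.5
  14–17 yr: (8,500/50,000) × 38 = 6.46
  18–23 yr: (11,500/50,000) × 62 = 14.26
  24+ yr: (10,500/50,000) × 65 = 13.65
Post-stratified estimate = 53.87 → 53.9.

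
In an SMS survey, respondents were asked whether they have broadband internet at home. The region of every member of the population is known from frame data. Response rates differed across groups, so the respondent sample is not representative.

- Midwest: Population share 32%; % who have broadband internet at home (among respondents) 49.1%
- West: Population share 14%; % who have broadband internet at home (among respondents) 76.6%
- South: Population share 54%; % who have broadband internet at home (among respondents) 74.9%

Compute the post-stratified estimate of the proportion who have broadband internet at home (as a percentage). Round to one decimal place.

Each cell contributes population-share × respondent value:
  Midwest: 0.32 × 49.1 = 15.712
  West: 0.14 × 76.6 = 10.724
  South: 0.54 × 74.9 = 40.446
Post-stratified estimate = 66.882 → 66.9%.

66.9%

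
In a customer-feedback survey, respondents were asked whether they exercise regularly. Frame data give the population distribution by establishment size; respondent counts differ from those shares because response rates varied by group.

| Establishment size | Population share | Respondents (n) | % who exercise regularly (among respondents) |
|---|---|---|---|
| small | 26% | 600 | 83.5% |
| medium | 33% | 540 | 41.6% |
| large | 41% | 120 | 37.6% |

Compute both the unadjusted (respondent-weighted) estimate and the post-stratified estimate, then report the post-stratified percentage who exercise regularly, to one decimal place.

Naive respondent-only estimate (weights = respondent counts):
  (600/1260)×83.5 + (540/1260)×41.6 + (120/1260)×37.6 = 61.1714%
Post-stratifying to population shares instead:
  0.26×83.5 + 0.33×41.6 + 0.41×37.6 = 50.854%

50.9%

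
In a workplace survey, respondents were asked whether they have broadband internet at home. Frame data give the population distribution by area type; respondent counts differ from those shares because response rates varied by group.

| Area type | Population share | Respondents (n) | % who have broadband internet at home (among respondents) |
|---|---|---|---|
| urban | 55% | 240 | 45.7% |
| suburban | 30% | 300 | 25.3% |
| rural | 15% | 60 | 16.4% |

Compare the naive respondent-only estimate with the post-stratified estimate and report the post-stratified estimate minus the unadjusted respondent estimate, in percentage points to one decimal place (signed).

Naive respondent-only estimate (weights = respondent counts):
  (240/600)×45.7 + (300/600)×25.3 + (60/600)×16.4 = 32.57%
Reweighting by population area type shares:
  0.55×45.7 + 0.3×25.3 + 0.15×16.4 = 35.185%
Difference = 35.185 − 32.57 = 2.615 pp.

+2.6 percentage points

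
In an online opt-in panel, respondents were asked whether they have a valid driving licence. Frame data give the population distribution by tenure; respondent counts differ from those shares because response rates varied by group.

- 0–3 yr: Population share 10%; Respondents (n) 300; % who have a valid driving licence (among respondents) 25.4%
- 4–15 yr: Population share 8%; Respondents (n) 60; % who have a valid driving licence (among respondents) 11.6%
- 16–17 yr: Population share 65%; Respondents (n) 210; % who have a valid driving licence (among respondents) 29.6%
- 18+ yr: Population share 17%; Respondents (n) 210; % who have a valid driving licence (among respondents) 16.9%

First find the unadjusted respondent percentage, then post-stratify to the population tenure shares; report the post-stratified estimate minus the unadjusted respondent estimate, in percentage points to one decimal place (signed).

Without adjustment, the pooled respondent share is:
  (300/780)×25.4 + (60/780)×11.6 + (210/780)×29.6 + (210/780)×16.9 = 23.1808%
Reweighting by population tenure shares:
  0.1×25.4 + 0.08×11.6 + 0.65×29.6 + 0.17×16.9 = 25.581%
Difference = 25.581 − 23.1808 = 2.4002 pp.

+2.4 percentage points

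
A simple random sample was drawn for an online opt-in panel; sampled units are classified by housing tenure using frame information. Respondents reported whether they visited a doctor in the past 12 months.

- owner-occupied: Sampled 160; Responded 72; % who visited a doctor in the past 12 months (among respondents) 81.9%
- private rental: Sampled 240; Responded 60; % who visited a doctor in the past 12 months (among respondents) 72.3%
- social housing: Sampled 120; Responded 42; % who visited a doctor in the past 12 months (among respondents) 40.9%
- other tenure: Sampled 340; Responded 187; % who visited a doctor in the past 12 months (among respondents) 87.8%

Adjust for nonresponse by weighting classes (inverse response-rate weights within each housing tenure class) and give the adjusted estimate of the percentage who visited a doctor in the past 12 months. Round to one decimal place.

75.8%

Class response rates: owner-occupied 72/160 = 45%, private rental 60/240 = 25%, social housing 42/120 = 35%, other tenure 187/340 = 55%.
With weight = n_sampled/n_responded per class, the weighted class total is n_sampled:
  owner-occupied: 160 × 81.9 = 13,104
  private rental: 240 × 72.3 = 17,352
  social housing: 120 × 40.9 = 4908
  other tenure: 340 × 87.8 = 29,852
Adjusted estimate = 65,216 / 860 = 75.8326 → 75.8%.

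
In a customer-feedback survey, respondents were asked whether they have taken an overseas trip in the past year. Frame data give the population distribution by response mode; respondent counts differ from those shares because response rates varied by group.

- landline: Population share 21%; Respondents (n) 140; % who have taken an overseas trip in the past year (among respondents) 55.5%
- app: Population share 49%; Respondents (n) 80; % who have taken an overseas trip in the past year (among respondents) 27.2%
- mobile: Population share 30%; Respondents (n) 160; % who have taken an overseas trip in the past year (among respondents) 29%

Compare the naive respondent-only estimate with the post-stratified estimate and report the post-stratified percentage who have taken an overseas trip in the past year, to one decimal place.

33.7%

Without adjustment, the pooled respondent share is:
  (140/380)×55.5 + (80/380)×27.2 + (160/380)×29 = 38.3842%
Post-stratifying to population shares instead:
  0.21×55.5 + 0.49×27.2 + 0.3×29 = 33.683%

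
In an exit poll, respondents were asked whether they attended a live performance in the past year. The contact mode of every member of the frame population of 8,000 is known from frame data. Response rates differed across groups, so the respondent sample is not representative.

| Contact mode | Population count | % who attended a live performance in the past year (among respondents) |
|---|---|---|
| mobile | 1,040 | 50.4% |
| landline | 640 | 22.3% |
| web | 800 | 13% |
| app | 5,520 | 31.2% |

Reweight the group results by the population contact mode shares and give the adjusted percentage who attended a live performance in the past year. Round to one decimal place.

31.2%

Post-stratification weights by population share, not respondent share:
  mobile: (1,040/8,000) × 50.4 = 6.552
  landline: (640/8,000) × 22.3 = 1.784
  web: (800/8,000) × 13 = 1.3
  app: (5,520/8,000) × 31.2 = 21.528
Post-stratified estimate = 31.164 → 31.2%.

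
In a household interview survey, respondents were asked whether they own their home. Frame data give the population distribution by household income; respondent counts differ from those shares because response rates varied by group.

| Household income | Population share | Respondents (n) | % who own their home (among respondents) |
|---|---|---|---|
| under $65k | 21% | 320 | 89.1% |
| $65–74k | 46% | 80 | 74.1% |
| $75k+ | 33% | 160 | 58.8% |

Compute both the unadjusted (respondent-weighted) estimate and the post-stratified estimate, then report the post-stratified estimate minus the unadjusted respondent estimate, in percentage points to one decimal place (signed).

-6.1 percentage points

Without adjustment, the pooled respondent share is:
  (320/560)×89.1 + (80/560)×74.1 + (160/560)×58.8 = 78.3%
Reweighting by population household income shares:
  0.21×89.1 + 0.46×74.1 + 0.33×58.8 = 72.201%
Difference = 72.201 − 78.3 = -6.099 pp.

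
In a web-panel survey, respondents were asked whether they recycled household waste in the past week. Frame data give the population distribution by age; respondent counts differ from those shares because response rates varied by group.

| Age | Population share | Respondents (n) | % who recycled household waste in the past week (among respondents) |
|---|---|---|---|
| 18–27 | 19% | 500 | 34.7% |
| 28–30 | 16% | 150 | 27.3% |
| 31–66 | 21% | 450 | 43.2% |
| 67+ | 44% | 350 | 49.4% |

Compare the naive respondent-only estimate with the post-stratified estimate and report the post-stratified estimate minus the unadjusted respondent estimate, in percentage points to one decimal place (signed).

+1.6 percentage points

Unadjusted (pooled respondent) estimate weights by respondent counts:
  (500/1450)×34.7 + (150/1450)×27.3 + (450/1450)×43.2 + (350/1450)×49.4 = 40.1207%
Reweighting by population age shares:
  0.19×34.7 + 0.16×27.3 + 0.21×43.2 + 0.44×49.4 = 41.769%
Difference = 41.769 − 40.1207 = 1.6483 pp.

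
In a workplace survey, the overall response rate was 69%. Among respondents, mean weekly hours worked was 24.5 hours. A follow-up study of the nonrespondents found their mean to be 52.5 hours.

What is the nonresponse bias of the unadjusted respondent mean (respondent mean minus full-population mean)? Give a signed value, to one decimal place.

-8.7

Nonresponse fraction = 1 − 0.69 = 0.31.
Bias = (nonresponse fraction) × (respondent mean − nonrespondent mean)
     = 0.31 × (24.5 − 52.5) = 0.31 × -28 = -8.68.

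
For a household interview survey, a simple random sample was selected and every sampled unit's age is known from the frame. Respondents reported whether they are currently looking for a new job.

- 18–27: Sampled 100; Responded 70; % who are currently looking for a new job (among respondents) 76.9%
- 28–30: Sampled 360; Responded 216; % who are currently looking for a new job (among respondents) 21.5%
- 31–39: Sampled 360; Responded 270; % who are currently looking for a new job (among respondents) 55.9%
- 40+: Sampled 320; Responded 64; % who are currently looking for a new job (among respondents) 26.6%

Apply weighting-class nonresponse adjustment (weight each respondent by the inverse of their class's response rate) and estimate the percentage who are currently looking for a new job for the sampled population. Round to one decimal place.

Class response rates: 18–27 70/100 = 70%, 28–30 216/360 = 60%, 31–39 270/360 = 75%, 40+ 64/320 = 20%.
Inverse-response-rate weighting restores each class to its sampled count, so class totals weight by n_sampled:
  18–27: 100 × 76.9 = 7690
  28–30: 360 × 21.5 = 7740
  31–39: 360 × 55.9 = 20,124
  40+: 320 × 26.6 = 8512
Adjusted estimate = 44,066 / 1,140 = 38.6544 → 38.7%.

38.7%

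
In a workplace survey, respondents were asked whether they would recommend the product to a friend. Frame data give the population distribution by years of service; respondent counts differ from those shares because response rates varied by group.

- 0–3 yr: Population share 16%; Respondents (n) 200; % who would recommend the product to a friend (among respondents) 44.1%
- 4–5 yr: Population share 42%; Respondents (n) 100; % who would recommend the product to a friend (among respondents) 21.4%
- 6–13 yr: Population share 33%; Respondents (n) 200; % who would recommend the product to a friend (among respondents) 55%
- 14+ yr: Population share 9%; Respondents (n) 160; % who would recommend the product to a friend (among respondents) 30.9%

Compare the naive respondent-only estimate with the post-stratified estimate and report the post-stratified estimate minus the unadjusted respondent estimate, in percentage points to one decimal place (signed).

Unadjusted (pooled respondent) estimate weights by respondent counts:
  (200/660)×44.1 + (100/660)×21.4 + (200/660)×55 + (160/660)×30.9 = 40.7636%
Post-stratifying to population shares instead:
  0.16×44.1 + 0.42×21.4 + 0.33×55 + 0.09×30.9 = 36.975%
Difference = 36.975 − 40.7636 = -3.7886 pp.

-3.8 percentage points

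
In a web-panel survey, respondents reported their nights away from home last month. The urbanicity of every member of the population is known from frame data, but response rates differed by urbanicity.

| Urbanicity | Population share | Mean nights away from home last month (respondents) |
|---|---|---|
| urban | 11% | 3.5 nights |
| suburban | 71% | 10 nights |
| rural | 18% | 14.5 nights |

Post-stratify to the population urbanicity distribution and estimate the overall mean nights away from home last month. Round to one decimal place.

10.1

Post-stratification weights by population share, not respondent share:
  urban: 0.11 × 3.5 = 0.385
  suburban: 0.71 × 10 = 7.1
  rural: 0.18 × 14.5 = 2.61
Post-stratified estimate = 10.095 → 10.1.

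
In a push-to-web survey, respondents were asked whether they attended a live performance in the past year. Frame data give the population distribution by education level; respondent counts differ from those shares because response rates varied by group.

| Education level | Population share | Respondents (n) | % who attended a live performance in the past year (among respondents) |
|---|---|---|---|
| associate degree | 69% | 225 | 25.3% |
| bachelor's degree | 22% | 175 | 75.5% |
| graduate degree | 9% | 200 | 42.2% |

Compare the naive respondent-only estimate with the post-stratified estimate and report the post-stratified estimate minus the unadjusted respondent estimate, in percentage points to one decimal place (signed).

Naive respondent-only estimate (weights = respondent counts):
  (225/600)×25.3 + (175/600)×75.5 + (200/600)×42.2 = 45.575%
Post-stratified estimate weights by population shares:
  0.69×25.3 + 0.22×75.5 + 0.09×42.2 = 37.865%
Difference = 37.865 − 45.575 = -7.71 pp.

-7.7 percentage points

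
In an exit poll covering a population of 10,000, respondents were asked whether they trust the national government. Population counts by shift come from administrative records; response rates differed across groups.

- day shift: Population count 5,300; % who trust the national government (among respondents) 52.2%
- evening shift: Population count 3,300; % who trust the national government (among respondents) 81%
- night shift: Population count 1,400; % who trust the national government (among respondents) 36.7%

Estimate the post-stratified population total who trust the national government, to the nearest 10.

5,950

Estimated count per cell = population count × respondent percentage:
  day shift: 5,300 × 52.2% = 2766.6
  evening shift: 3,300 × 81% = 2673
  night shift: 1,400 × 36.7% = 513.8
Estimated total = 5953.4 → 5,950.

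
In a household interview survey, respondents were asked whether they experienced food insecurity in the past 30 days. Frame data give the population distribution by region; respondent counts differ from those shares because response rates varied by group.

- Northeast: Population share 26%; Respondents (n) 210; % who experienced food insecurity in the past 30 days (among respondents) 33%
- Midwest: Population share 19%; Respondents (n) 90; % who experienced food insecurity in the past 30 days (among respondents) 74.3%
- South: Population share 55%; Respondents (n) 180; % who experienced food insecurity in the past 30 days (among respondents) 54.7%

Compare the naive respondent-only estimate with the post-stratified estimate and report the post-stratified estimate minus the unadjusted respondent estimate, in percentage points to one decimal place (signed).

+3.9 percentage points

Without adjustment, the pooled respondent share is:
  (210/480)×33 + (90/480)×74.3 + (180/480)×54.7 = 48.8813%
Post-stratifying to population shares instead:
  0.26×33 + 0.19×74.3 + 0.55×54.7 = 52.782%
Difference = 52.782 − 48.8813 = 3.9008 pp.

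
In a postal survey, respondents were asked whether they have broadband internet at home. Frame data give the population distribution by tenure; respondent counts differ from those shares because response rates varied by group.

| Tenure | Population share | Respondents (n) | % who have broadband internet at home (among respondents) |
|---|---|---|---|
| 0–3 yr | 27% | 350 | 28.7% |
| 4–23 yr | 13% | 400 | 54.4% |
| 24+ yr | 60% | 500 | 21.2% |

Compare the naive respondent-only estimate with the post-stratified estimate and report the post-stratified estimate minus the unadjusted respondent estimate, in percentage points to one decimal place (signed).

Unadjusted (pooled respondent) estimate weights by respondent counts:
  (350/1250)×28.7 + (400/1250)×54.4 + (500/1250)×21.2 = 33.924%
Reweighting by population tenure shares:
  0.27×28.7 + 0.13×54.4 + 0.6×21.2 = 27.541%
Difference = 27.541 − 33.924 = -6.383 pp.

-6.4 percentage points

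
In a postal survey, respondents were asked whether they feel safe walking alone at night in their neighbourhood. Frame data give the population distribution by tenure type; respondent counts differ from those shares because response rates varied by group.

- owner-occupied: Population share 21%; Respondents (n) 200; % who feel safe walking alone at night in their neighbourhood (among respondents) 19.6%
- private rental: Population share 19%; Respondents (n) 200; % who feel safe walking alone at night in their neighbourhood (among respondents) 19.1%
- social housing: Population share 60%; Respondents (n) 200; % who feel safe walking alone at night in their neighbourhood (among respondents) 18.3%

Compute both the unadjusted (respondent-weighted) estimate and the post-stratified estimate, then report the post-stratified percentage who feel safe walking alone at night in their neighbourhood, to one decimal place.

Unadjusted (pooled respondent) estimate weights by respondent counts:
  (200/600)×19.6 + (200/600)×19.1 + (200/600)×18.3 = 19%
Post-stratifying to population shares instead:
  0.21×19.6 + 0.19×19.1 + 0.6×18.3 = 18.725%

18.7%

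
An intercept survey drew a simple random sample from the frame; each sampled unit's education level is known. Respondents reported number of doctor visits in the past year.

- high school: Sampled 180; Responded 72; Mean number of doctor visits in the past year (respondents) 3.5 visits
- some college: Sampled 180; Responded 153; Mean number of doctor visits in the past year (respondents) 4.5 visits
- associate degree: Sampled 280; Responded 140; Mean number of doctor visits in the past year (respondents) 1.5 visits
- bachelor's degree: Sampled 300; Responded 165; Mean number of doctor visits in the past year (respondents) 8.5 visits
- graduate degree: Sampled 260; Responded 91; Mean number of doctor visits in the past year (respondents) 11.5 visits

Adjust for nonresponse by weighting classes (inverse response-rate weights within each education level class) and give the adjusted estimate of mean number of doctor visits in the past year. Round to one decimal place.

Class response rates: high school 72/180 = 40%, some college 153/180 = 85%, associate degree 140/280 = 50%, bachelor's degree 165/300 = 55%, graduate degree 91/260 = 35%.
Weighting each respondent by the inverse class response rate inflates each class back to its sampled size, so the class weight is n_sampled:
  high school: 180 × 3.5 = 630
  some college: 180 × 4.5 = 810
  associate degree: 280 × 1.5 = 420
  bachelor's degree: 300 × 8.5 = 2550
  graduate degree: 260 × 11.5 = 2990
Adjusted estimate = 7400 / 1,200 = 6.16667 → 6.2.

6.2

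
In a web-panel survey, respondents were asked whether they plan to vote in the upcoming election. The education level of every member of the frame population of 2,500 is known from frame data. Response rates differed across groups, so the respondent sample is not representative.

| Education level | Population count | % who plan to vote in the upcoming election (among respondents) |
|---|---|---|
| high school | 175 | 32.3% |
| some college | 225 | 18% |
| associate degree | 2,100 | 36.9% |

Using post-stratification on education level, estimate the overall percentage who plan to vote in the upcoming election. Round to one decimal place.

34.9%

Each cell contributes population-share × respondent value:
  high school: (175/2,500) × 32.3 = 2.261
  some college: (225/2,500) × 18 = 1.62
  associate degree: (2,100/2,500) × 36.9 = 30.996
Post-stratified estimate = 34.877 → 34.9%.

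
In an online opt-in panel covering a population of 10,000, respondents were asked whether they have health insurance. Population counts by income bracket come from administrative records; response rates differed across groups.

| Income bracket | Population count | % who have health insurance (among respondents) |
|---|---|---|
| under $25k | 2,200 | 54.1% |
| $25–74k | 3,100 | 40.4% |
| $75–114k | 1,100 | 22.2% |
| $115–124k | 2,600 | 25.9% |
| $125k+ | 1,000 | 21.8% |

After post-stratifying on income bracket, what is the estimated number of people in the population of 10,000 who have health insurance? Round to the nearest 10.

3,580

Estimated count per cell = population count × respondent percentage:
  under $25k: 2,200 × 54.1% = 1190.2
  $25–74k: 3,100 × 40.4% = 1252.4
  $75–114k: 1,100 × 22.2% = 244.2
  $115–124k: 2,600 × 25.9% = 673.4
  $125k+: 1,000 × 21.8% = 218
Estimated total = 3578.2 → 3,580.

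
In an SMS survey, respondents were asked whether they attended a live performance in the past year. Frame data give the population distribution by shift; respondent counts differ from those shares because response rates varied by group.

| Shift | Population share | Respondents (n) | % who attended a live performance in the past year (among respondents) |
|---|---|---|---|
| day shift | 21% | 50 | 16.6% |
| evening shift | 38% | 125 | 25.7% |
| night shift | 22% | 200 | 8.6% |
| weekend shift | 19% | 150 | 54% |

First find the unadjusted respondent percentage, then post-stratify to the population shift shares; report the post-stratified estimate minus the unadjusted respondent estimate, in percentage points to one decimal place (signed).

-1.0 percentage points

Naive respondent-only estimate (weights = respondent counts):
  (50/525)×16.6 + (125/525)×25.7 + (200/525)×8.6 + (150/525)×54 = 26.4048%
Post-stratified estimate weights by population shares:
  0.21×16.6 + 0.38×25.7 + 0.22×8.6 + 0.19×54 = 25.404%
Difference = 25.404 − 26.4048 = -1.0008 pp.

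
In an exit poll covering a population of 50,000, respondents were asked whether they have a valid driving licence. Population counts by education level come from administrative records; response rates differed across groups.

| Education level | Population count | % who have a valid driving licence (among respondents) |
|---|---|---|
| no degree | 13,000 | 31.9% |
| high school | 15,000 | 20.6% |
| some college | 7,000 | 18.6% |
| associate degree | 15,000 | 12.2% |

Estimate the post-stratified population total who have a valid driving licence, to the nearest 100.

Apply each group's respondent rate to its population count:
  no degree: 13,000 × 31.9% = 4147
  high school: 15,000 × 20.6% = 3090
  some college: 7,000 × 18.6% = 1302
  associate degree: 15,000 × 12.2% = 1830
Estimated total = 10,369 → 10,400.

10,400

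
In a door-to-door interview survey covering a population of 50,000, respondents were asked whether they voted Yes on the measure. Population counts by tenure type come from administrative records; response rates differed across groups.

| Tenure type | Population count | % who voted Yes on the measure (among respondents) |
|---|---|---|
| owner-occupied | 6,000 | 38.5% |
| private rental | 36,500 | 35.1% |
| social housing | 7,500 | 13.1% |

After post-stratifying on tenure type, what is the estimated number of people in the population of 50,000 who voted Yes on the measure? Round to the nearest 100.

16,100

Apply each group's respondent rate to its population count:
  owner-occupied: 6,000 × 38.5% = 2310
  private rental: 36,500 × 35.1% = 12811.5
  social housing: 7,500 × 13.1% = 982.5
Estimated total = 16,104 → 16,100.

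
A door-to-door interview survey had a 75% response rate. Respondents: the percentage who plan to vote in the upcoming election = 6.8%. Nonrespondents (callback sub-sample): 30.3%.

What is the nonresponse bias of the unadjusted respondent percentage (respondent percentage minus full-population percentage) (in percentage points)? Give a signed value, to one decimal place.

-5.9 percentage points

Nonresponse fraction = 1 − 0.75 = 0.25.
Bias = (nonresponse fraction) × (respondent percentage − nonrespondent percentage)
     = 0.25 × (6.8 − 30.3) = 0.25 × -23.5 = -5.875.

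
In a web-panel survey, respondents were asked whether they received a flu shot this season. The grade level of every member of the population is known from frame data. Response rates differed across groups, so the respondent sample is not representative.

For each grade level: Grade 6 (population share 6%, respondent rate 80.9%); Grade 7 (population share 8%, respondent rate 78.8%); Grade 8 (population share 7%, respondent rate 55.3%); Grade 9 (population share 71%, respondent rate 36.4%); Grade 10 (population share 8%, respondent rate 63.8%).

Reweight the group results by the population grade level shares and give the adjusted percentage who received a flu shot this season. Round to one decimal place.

46.0%

Post-stratification weights by population share, not respondent share:
  Grade 6: 0.06 × 80.9 = 4.854
  Grade 7: 0.08 × 78.8 = 6.304
  Grade 8: 0.07 × 55.3 = 3.871
  Grade 9: 0.71 × 36.4 = 25.844
  Grade 10: 0.08 × 63.8 = 5.104
Post-stratified estimate = 45.977 → 46.0%.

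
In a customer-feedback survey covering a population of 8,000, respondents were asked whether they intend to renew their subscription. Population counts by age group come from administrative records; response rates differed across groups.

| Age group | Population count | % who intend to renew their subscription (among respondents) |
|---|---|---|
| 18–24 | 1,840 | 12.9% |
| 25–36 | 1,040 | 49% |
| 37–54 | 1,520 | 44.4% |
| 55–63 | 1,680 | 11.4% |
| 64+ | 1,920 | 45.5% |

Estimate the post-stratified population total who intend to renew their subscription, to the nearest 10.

2,490

Each cell contributes its population count × the respondent rate:
  18–24: 1,840 × 12.9% = 237.36
  25–36: 1,040 × 49% = 509.6
  37–54: 1,520 × 44.4% = 674.88
  55–63: 1,680 × 11.4% = 191.52
  64+: 1,920 × 45.5% = 873.6
Estimated total = 2486.96 → 2,490.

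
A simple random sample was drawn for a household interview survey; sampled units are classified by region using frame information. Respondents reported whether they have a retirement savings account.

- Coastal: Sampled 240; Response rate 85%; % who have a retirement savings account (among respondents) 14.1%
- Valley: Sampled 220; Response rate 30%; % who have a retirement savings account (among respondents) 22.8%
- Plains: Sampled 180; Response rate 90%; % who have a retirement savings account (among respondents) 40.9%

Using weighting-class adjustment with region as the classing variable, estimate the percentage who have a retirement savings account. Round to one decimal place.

24.6%

Weighting each respondent by the inverse class response rate inflates each class back to its sampled size, so the class weight is n_sampled:
  Coastal: 240 × 14.1 = 3384
  Valley: 220 × 22.8 = 5016
  Plains: 180 × 40.9 = 7362
Adjusted estimate = 15,762 / 640 = 24.6281 → 24.6%.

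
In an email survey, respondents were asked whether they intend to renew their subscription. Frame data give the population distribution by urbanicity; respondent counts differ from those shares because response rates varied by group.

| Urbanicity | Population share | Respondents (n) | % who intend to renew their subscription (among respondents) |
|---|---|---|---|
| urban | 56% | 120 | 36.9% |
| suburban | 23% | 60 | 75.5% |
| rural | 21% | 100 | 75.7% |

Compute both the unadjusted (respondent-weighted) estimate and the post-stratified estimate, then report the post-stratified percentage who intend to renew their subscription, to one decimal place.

53.9%

Without adjustment, the pooled respondent share is:
  (120/280)×36.9 + (60/280)×75.5 + (100/280)×75.7 = 59.0286%
Post-stratifying to population shares instead:
  0.56×36.9 + 0.23×75.5 + 0.21×75.7 = 53.926%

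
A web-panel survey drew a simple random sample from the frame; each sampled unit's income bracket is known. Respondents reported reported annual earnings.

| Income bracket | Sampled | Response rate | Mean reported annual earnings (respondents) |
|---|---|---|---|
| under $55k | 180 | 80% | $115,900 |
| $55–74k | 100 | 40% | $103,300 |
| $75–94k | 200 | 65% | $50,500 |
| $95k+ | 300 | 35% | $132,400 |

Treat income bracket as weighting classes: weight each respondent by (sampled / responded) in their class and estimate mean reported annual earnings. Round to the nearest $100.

$103,900

Inverse-response-rate weighting restores each class to its sampled count, so class totals weight by n_sampled:
  under $55k: 180 × 115,900 = 20,862,000
  $55–74k: 100 × 103,300 = 10,330,000
  $75–94k: 200 × 50,500 = 10,100,000
  $95k+: 300 × 132,400 = 39,720,000
Adjusted estimate = 81,012,000 / 780 = 103862 → $103,900.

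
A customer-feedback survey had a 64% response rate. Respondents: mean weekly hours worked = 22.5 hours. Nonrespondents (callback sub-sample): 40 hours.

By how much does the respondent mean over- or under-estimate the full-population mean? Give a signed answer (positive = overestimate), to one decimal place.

-6.3

Nonresponse fraction = 1 − 0.64 = 0.36.
Bias = (nonresponse fraction) × (respondent mean − nonrespondent mean)
     = 0.36 × (22.5 − 40) = 0.36 × -17.5 = -6.3.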